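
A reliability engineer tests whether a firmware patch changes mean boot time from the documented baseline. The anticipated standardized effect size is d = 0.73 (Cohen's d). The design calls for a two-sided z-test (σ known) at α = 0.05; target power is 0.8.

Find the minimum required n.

For power 0.8 need Φ(δ − z_{0.025}) = 0.8, so δ = z_{0.025} + z_{0.20} = 1.960 + 0.842 = 2.802.
(Ignoring the negligible lower-tail rejection probability gives the usual closed-form inversion.)
δ = d·√n ⇒ n = (δ/d)² = (2.802 / 0.73)² = 14.73.
Rounding up, n = 15.

n = 15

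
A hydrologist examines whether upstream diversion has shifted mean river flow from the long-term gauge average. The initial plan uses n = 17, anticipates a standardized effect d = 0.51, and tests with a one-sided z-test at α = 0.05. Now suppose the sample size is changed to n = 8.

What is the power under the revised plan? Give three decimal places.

With n = 8: δ = d·√n = 0.51 × √8 = 1.4425. Critical value z_{0.05} = 1.645.
Revised power = Φ(δ − 1.645) = Φ(-0.202) = 0.4198.

Power ≈ 0.420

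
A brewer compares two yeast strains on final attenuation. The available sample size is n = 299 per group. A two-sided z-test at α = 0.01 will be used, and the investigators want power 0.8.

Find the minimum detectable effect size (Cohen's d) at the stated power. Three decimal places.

d ≈ 0.279

Required noncentrality: δ = z_{0.005} + z_{0.20} = 2.576 + 0.842 = 3.417.
(The second rejection-region term Φ(−δ − z_{α/2}) is negligible and dropped.)
δ = d·√(n/2) ⇒ d = δ/√(n/2) = 3.417/√(299/2) = 0.2795.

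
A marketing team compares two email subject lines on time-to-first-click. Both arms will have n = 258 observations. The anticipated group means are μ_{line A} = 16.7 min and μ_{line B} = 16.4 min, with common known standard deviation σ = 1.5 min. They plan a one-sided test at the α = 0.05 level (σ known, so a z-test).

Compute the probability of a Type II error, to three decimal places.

Standardized effect: d = |μ_{line A} − μ_{line B}| / σ = |16.7 − 16.4| / 1.5 = 0.2000
Noncentrality parameter: δ = d·√(n/2) = 0.2000 × √(258/2) = 2.2716
Critical value for a one-sided test at α = 0.05: z_α = 1.645.
Power = Φ(δ − 1.645) = Φ(0.627) = 0.7346.
Type II error: β = 1 − power = 1 − 0.7346 = 0.2654.

β ≈ 0.265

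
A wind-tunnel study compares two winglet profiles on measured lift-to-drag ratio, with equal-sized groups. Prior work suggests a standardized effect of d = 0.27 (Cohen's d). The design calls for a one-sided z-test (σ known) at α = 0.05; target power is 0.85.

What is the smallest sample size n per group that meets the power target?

Set Φ(δ − 1.645) = 0.85; then δ − 1.645 = Φ⁻¹(0.85) = 1.036, giving δ = 2.681.
δ = d·√(n/2) ⇒ n = 2(δ/d)² = 2 × (2.681 / 0.27)² = 197.24.
Rounding up, n = 198 per group.

n = 198 per group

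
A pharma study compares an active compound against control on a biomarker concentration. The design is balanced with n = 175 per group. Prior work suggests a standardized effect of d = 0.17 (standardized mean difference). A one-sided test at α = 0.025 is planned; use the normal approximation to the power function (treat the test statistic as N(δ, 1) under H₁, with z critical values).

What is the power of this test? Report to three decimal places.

Power ≈ 0.356

Noncentrality parameter: δ = d·√(n/2) = 0.17 × √(175/2) = 1.5902
One-sided α = 0.025 → critical value z_{0.025} = 1.960.
Power = P(Z > 1.960 − δ) = Φ(-0.370) = 0.3558.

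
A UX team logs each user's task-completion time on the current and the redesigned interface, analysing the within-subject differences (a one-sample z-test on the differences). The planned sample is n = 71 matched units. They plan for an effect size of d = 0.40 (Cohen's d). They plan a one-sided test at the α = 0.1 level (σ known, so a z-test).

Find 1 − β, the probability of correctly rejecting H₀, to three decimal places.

Noncentrality parameter: δ = d·√n = 0.40 × √71 = 3.3705
Critical value for a one-sided test at α = 0.1: z_α = 1.282.
Power = Φ(δ − 1.282) = Φ(2.089) = 0.9816.

Power ≈ 0.982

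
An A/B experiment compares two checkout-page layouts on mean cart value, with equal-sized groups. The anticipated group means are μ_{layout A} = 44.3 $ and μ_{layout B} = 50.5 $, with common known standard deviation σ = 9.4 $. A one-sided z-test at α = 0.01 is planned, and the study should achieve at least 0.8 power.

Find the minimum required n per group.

Standardized effect: d = |μ_{layout A} − μ_{layout B}| / σ = |44.3 − 50.5| / 9.4 = 0.6596
Set Φ(δ − 2.326) = 0.8; then δ − 2.326 = Φ⁻¹(0.8) = 0.842, giving δ = 3.168.
δ = d·√(n/2) ⇒ n = 2(δ/d)² = 2 × (3.168 / 0.6596)² = 46.14.
Round up to the next whole unit.

n = 47 per group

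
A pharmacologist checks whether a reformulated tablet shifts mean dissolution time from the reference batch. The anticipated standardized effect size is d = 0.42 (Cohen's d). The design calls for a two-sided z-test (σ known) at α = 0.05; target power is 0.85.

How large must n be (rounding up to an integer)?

Set Φ(δ − 1.960) = 0.85; then δ − 1.960 = Φ⁻¹(0.85) = 1.036, giving δ = 2.996.
(Ignoring the negligible lower-tail rejection probability gives the usual closed-form inversion.)
δ = d·√n ⇒ n = (δ/d)² = (2.996 / 0.42)² = 50.90.
Rounding up, n = 51.

n = 51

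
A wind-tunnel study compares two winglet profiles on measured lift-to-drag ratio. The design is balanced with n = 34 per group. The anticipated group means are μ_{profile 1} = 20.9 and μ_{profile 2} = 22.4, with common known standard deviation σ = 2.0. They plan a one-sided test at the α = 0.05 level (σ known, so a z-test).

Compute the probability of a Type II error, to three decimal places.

β ≈ 0.074

Standardized effect: d = |μ_{profile 1} − μ_{profile 2}| / σ = |20.9 − 22.4| / 2.0 = 0.7500
Noncentrality parameter: δ = d·√(n/2) = 0.7500 × √(34/2) = 3.0923
Critical value for a one-sided test at α = 0.05: z_α = 1.645.
Power = Φ(δ − 1.645) = Φ(1.447) = 0.9261.
Type II error: β = 1 − power = 1 − 0.9261 = 0.0739.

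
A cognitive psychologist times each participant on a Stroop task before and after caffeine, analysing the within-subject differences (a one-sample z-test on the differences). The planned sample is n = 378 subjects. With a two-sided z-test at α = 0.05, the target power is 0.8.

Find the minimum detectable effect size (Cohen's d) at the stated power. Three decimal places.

d ≈ 0.144

Required noncentrality: δ = z_{0.025} + z_{0.20} = 1.960 + 0.842 = 2.802.
(The second rejection-region term Φ(−δ − z_{α/2}) is negligible and dropped.)
δ = d·√n ⇒ d = δ/√n = 2.802/√378 = 0.1441.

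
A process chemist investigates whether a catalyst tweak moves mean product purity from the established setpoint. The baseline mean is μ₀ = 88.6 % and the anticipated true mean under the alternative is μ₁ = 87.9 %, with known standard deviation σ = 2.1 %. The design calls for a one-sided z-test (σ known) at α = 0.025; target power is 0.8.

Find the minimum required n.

n = 71

Standardized effect: d = |μ₁ − μ₀| / σ = |87.9 − 88.6| / 2.1 = 0.3333
For power 0.8 need Φ(δ − z_{0.025}) = 0.8, so δ = z_{0.025} + z_{0.20} = 1.960 + 0.842 = 2.802.
δ = d·√n ⇒ n = (δ/d)² = (2.802 / 0.3333)² = 70.64.
Round up to the next whole unit.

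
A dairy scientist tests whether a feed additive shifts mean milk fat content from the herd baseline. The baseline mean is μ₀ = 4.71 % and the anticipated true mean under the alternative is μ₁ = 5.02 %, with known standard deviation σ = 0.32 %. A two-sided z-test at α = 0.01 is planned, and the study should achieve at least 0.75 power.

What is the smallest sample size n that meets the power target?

Standardized effect: d = |μ₁ − μ₀| / σ = |5.02 − 4.71| / 0.32 = 0.9688
For power 0.75 need Φ(δ − z_{0.005}) = 0.75, so δ = z_{0.005} + z_{0.25} = 2.576 + 0.674 = 3.250.
(Ignoring the negligible lower-tail rejection probability gives the usual closed-form inversion.)
δ = d·√n ⇒ n = (δ/d)² = (3.250 / 0.9688)² = 11.26.
Round up to the next whole unit.

n = 12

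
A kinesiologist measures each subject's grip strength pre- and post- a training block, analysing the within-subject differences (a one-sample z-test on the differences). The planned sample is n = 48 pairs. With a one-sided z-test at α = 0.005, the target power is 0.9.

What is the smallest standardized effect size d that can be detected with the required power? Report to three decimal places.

Need Φ(δ − 2.576) = 0.9, so δ = 2.576 + 1.282 = 3.857.
δ = d·√n ⇒ d = δ/√n = 3.857/√48 = 0.5568.

d ≈ 0.557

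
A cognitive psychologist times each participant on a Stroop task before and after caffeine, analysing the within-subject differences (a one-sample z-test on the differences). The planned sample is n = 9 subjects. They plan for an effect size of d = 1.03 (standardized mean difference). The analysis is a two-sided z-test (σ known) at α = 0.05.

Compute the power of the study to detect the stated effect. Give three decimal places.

Noncentrality parameter: δ = d·√n = 1.03 × √9 = 3.0900
Two-sided α = 0.05 → critical value z_{0.025} = 1.960.
Power = Φ(δ − 1.960) + Φ(−δ − 1.960) = Φ(1.130) + Φ(-5.050) = 0.8708 + 0.0000 = 0.8708.

Power ≈ 0.871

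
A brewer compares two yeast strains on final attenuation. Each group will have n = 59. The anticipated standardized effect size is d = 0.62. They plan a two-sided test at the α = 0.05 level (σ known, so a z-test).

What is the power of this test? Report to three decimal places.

Power ≈ 0.920

Noncentrality parameter: δ = d·√(n/2) = 0.62 × √(59/2) = 3.3675
Two-sided α = 0.05 → critical value z_{0.025} = 1.960.
Power = Φ(δ − 1.960) + Φ(−δ − 1.960) = Φ(1.407) + Φ(-5.327) = 0.9204 + 0.0000 = 0.9204.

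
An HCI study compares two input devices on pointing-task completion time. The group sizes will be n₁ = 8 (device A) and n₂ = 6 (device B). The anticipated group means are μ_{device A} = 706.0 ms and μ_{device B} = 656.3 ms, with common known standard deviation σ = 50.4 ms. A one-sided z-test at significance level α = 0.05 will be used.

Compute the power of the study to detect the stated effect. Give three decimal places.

Standardized effect: d = |μ_{device A} − μ_{device B}| / σ = |706.0 − 656.3| / 50.4 = 0.9861
Noncentrality parameter: δ = d / √(1/n₁ + 1/n₂) = 0.9861 / √(1/8 + 1/6) = 1.8259
Critical value for a one-sided test at α = 0.05: z_α = 1.645.
Power = Φ(δ − 1.645) = Φ(0.181) = 0.5718.

Power ≈ 0.572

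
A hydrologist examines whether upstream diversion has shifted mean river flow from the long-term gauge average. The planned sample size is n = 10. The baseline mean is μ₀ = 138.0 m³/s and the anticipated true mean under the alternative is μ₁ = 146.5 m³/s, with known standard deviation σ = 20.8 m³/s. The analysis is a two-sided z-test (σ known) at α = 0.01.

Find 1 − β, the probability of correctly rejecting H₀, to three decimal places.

Standardized effect: d = |μ₁ − μ₀| / σ = |146.5 − 138.0| / 20.8 = 0.4087
Noncentrality parameter: δ = d·√n = 0.4087 × √10 = 1.2923
Two-sided α = 0.01 → critical value z_{0.005} = 2.576.
Power = Φ(δ − 2.576) + Φ(−δ − 2.576) = Φ(-1.284) + Φ(-3.868) = 0.0996 + 0.0001 = 0.0997.

Power ≈ 0.100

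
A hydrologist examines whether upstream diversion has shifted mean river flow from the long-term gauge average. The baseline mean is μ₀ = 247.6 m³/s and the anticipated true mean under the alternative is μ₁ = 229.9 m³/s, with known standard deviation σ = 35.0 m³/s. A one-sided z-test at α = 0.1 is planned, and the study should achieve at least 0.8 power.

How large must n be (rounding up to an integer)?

n = 18

Standardized effect: d = |μ₁ − μ₀| / σ = |229.9 − 247.6| / 35.0 = 0.5057
For power 0.8 need Φ(δ − z_{0.1}) = 0.8, so δ = z_{0.1} + z_{0.20} = 1.282 + 0.842 = 2.123.
δ = d·√n ⇒ n = (δ/d)² = (2.123 / 0.5057)² = 17.63.
Round up to the next whole unit.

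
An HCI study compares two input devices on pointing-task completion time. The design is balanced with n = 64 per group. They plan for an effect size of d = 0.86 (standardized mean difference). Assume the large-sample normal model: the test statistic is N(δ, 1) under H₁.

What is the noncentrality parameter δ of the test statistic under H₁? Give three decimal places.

δ ≈ 4.865

δ = d·√(n/2) = 0.86 × √(64/2) = 4.8649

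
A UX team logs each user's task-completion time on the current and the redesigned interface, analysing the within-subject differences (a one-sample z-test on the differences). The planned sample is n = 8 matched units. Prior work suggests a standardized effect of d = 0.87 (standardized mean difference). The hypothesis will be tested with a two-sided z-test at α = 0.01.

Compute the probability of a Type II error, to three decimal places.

Noncentrality parameter: λ = d·√n = 0.87 × √8 = 2.4607
Critical value for a two-sided test at α = 0.01: z_{α/2} = 2.576.
Power = Φ(λ − 2.576) + Φ(−λ − 2.576) = Φ(-0.115) + Φ(-5.037) = 0.4542 + 0.0000 = 0.4542.
Type II error: β = 1 − power = 1 − 0.4542 = 0.5458.

β ≈ 0.546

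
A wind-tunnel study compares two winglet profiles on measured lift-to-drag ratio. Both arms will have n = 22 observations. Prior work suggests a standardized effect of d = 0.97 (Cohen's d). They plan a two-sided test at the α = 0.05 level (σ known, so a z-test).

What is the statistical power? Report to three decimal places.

Noncentrality parameter: δ = d·√(n/2) = 0.97 × √(22/2) = 3.2171
Two-sided α = 0.05 → critical value z_{0.025} = 1.960.
Power = Φ(δ − 1.960) + Φ(−δ − 1.960) = Φ(1.257) + Φ(-5.177) = 0.8957 + 0.0000 = 0.8957.

Power ≈ 0.896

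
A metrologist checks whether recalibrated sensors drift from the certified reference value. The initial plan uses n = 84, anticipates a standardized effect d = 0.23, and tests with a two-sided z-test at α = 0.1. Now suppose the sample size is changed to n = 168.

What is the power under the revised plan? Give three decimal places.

With n = 168: δ = d·√n = 0.23 × √168 = 2.9811. Critical value z_{0.05} = 1.645.
Revised power = Φ(δ − 1.645) + Φ(−δ − 1.645) = Φ(1.336) + Φ(-4.626) = 0.9093 + 0.0000 = 0.9093.

Power ≈ 0.909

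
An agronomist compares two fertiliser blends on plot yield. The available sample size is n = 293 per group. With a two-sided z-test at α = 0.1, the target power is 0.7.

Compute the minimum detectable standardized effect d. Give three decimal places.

d ≈ 0.179

Required noncentrality: δ = z_{0.05} + z_{0.30} = 1.645 + 0.524 = 2.169.
(Lower-tail contribution to power is negligible for δ > 0.)
δ = d·√(n/2) ⇒ d = δ/√(n/2) = 2.169/√(293/2) = 0.1792.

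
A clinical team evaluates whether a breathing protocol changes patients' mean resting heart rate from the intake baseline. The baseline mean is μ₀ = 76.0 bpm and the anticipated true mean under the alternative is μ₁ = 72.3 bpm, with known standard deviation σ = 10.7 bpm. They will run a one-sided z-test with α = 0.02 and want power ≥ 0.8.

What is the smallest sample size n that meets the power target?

Standardized effect: d = |μ₁ − μ₀| / σ = |72.3 − 76.0| / 10.7 = 0.3458
Set Φ(δ − 2.054) = 0.8; then δ − 2.054 = Φ⁻¹(0.8) = 0.842, giving δ = 2.895.
δ = d·√n ⇒ n = (δ/d)² = (2.895 / 0.3458)² = 70.11.
Rounding up, n = 71.

n = 71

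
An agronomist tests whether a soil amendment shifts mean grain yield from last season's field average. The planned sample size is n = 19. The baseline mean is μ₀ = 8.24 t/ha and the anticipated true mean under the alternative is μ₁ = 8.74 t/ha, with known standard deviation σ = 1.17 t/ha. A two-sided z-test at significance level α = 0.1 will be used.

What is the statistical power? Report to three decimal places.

Standardized effect: d = |μ₁ − μ₀| / σ = |8.74 − 8.24| / 1.17 = 0.4274
Noncentrality parameter: δ = d·√n = 0.4274 × √19 = 1.8628
Critical value for a two-sided test at α = 0.1: z_{α/2} = 1.645.
Power = Φ(δ − 1.645) + Φ(−δ − 1.645) = Φ(0.218) + Φ(-3.508) = 0.5863 + 0.0002 = 0.5865.

Power ≈ 0.586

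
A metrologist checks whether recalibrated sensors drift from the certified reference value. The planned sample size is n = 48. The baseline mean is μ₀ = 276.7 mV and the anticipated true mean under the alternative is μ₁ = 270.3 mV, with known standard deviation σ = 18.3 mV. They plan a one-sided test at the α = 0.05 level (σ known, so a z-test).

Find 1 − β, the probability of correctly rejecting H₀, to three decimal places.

Power ≈ 0.782

Standardized effect: d = |μ₁ − μ₀| / σ = |270.3 − 276.7| / 18.3 = 0.3497
Noncentrality parameter: δ = d·√n = 0.3497 × √48 = 2.4230
Critical value for a one-sided test at α = 0.05: z_α = 1.645.
Power = Φ(δ − 1.645) = Φ(0.778) = 0.7818.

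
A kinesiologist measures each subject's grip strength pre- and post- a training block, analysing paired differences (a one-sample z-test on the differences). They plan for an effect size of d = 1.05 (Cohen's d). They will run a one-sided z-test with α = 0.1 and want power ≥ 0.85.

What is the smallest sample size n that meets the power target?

Set Φ(δ − 1.282) = 0.85; then δ − 1.282 = Φ⁻¹(0.85) = 1.036, giving δ = 2.318.
δ = d·√n ⇒ n = (δ/d)² = (2.318 / 1.05)² = 4.87.
Rounding up, n = 5.

n = 5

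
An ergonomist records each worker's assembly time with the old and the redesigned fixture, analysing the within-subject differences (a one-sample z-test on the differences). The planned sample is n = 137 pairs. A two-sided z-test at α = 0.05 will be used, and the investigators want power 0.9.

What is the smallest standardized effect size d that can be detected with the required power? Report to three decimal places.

d ≈ 0.277

Required noncentrality: δ = z_{0.025} + z_{0.10} = 1.960 + 1.282 = 3.242.
(Lower-tail contribution to power is negligible for δ > 0.)
δ = d·√n ⇒ d = δ/√n = 3.242/√137 = 0.2769.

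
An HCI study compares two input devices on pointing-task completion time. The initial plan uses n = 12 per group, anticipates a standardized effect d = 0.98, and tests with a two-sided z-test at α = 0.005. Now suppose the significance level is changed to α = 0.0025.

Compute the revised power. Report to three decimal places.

Power ≈ 0.267

δ = d·√(n/2) = 0.98 × √(12/2) = 2.4005 (unchanged). New critical value: z_{0.0013} = 3.023.
Revised power = Φ(δ − 3.023) + Φ(−δ − 3.023) = Φ(-0.623) + Φ(-5.424) = 0.2667 + 0.0000 = 0.2667.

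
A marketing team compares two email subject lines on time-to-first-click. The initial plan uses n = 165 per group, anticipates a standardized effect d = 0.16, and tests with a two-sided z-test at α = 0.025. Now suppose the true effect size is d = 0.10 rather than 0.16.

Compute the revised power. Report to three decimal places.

With d = 0.10: δ = d·√(n/2) = 0.10 × √(165/2) = 0.9083. Critical value z_{0.0125} = 2.241.
Revised power = Φ(δ − 2.241) + Φ(−δ − 2.241) = Φ(-1.333) + Φ(-3.150) = 0.0912 + 0.0008 = 0.0921.

Power ≈ 0.092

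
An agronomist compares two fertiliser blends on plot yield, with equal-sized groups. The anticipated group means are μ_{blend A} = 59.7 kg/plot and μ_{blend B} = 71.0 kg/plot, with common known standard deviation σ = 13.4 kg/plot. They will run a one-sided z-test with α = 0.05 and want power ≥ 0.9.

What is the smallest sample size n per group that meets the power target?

Standardized effect: d = |μ_{blend A} − μ_{blend B}| / σ = |59.7 − 71.0| / 13.4 = 0.8433
For power 0.9 need Φ(δ − z_{0.05}) = 0.9, so δ = z_{0.05} + z_{0.10} = 1.645 + 1.282 = 2.926.
δ = d·√(n/2) ⇒ n = 2(δ/d)² = 2 × (2.926 / 0.8433)² = 24.09.
Rounding up, n = 25 per group.

n = 25 per group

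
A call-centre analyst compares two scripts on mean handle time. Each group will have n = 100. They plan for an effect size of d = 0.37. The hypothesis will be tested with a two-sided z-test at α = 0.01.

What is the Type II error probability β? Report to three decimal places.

β ≈ 0.484

Noncentrality parameter: δ = d·√(n/2) = 0.37 × √(100/2) = 2.6163
Two-sided α = 0.01 → critical value z_{0.005} = 2.576.
Power = Φ(δ − 2.576) + Φ(−δ − 2.576) = Φ(0.040) + Φ(-5.192) = 0.5161 + 0.0000 = 0.5161.
Type II error: β = 1 − power = 1 − 0.5161 = 0.4839.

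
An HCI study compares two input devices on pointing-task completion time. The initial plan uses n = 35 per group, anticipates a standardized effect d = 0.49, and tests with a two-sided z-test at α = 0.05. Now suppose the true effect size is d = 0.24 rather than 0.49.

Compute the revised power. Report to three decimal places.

Power ≈ 0.171

With d = 0.24: δ = d·√(n/2) = 0.24 × √(35/2) = 1.0040. Critical value z_{0.025} = 1.960.
Revised power = Φ(δ − 1.960) + Φ(−δ − 1.960) = Φ(-0.956) + Φ(-2.964) = 0.1695 + 0.0015 = 0.1711.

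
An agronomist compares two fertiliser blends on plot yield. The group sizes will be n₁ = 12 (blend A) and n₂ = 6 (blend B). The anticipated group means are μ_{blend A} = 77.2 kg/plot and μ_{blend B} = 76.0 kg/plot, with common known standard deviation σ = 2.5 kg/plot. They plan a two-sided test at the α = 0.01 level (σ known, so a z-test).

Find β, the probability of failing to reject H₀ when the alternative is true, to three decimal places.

β ≈ 0.947

Standardized effect: d = |μ_{blend A} − μ_{blend B}| / σ = |77.2 − 76.0| / 2.5 = 0.4800
Noncentrality parameter: δ = d / √(1/n₁ + 1/n₂) = 0.4800 / √(1/12 + 1/6) = 0.9600
Critical value for a two-sided test at α = 0.01: z_{α/2} = 2.576.
Power = Φ(δ − 2.576) + Φ(−δ − 2.576) = Φ(-1.616) + Φ(-3.536) = 0.0531 + 0.0002 = 0.0533.
Type II error: β = 1 − power = 1 − 0.0533 = 0.9467.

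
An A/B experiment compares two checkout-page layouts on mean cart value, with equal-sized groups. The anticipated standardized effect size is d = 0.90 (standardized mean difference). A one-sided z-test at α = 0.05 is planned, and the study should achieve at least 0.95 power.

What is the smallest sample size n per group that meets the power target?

Set Φ(δ − 1.645) = 0.95; then δ − 1.645 = Φ⁻¹(0.95) = 1.645, giving δ = 3.290.
δ = d·√(n/2) ⇒ n = 2(δ/d)² = 2 × (3.290 / 0.90)² = 26.72.
Rounding up, n = 27 per group.

n = 27 per group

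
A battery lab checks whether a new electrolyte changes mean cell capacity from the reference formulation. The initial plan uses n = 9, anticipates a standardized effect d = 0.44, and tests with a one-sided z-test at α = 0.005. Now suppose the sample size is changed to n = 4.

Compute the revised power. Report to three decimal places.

With n = 4: δ = d·√n = 0.44 × √4 = 0.8800. Critical value z_{0.005} = 2.576.
Revised power = Φ(δ − 2.576) = Φ(-1.696) = 0.0450.

Power ≈ 0.045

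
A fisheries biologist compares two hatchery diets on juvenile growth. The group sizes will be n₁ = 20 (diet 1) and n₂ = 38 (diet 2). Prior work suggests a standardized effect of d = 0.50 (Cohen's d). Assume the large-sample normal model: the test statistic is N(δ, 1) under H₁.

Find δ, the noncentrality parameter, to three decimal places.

δ = d / √(1/n₁ + 1/n₂) = 0.50 / √(1/20 + 1/38) = 1.8099

δ ≈ 1.810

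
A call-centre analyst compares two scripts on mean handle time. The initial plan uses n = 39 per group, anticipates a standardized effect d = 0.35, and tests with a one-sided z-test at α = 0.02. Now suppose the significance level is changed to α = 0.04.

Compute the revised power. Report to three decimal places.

Power ≈ 0.419

δ = d·√(n/2) = 0.35 × √(39/2) = 1.5456 (unchanged). New critical value: z_{0.04} = 1.751.
Revised power = Φ(δ − 1.751) = Φ(-0.205) = 0.4187.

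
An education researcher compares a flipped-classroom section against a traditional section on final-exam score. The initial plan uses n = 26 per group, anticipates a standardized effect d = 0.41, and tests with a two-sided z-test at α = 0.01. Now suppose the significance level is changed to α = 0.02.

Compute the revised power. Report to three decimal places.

Power ≈ 0.198

δ = d·√(n/2) = 0.41 × √(26/2) = 1.4783 (unchanged). New critical value: z_{0.01} = 2.326.
Revised power = Φ(δ − 2.326) + Φ(−δ − 2.326) = Φ(-0.848) + Φ(-3.805) = 0.1982 + 0.0001 = 0.1983.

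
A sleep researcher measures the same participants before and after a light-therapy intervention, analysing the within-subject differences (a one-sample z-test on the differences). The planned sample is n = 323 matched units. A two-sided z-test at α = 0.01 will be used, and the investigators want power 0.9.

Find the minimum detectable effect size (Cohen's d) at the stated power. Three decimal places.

Required noncentrality: δ = z_{0.005} + z_{0.10} = 2.576 + 1.282 = 3.857.
(Lower-tail contribution to power is negligible for δ > 0.)
δ = d·√n ⇒ d = δ/√n = 3.857/√323 = 0.2146.

d ≈ 0.215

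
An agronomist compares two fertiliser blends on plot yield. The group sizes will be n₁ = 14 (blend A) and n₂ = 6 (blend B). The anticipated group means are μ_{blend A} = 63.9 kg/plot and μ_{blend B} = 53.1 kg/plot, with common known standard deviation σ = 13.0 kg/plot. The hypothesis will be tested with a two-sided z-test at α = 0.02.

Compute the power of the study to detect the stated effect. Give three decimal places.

Power ≈ 0.266

Standardized effect: d = |μ_{blend A} − μ_{blend B}| / σ = |63.9 − 53.1| / 13.0 = 0.8308
Noncentrality parameter: δ = d / √(1/n₁ + 1/n₂) = 0.8308 / √(1/14 + 1/6) = 1.7026
Two-sided α = 0.02 → critical value z_{0.01} = 2.326.
Power = Φ(δ − 2.326) + Φ(−δ − 2.326) = Φ(-0.624) + Φ(-4.029) = 0.2664 + 0.0000 = 0.2664.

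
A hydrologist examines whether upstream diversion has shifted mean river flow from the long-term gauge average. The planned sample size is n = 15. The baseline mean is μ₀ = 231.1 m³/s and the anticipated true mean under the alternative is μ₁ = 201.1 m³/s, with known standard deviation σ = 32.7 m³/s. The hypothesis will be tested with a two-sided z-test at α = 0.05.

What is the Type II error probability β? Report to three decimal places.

Standardized effect: d = |μ₁ − μ₀| / σ = |201.1 − 231.1| / 32.7 = 0.9174
Noncentrality parameter: δ = d·√n = 0.9174 × √15 = 3.5532
Two-sided α = 0.05 → critical value z_{0.025} = 1.960.
Power = Φ(δ − 1.960) + Φ(−δ − 1.960) = Φ(1.593) + Φ(-5.513) = 0.9444 + 0.0000 = 0.9444.
Type II error: β = 1 − power = 1 − 0.9444 = 0.0556.

β ≈ 0.056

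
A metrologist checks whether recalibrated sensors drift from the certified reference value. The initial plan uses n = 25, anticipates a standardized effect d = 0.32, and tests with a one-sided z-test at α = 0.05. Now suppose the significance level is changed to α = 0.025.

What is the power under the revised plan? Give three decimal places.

δ = d·√n = 0.32 × √25 = 1.6000 (unchanged). New critical value: z_{0.025} = 1.960.
Revised power = Φ(δ − 1.960) = Φ(-0.360) = 0.3594.

Power ≈ 0.359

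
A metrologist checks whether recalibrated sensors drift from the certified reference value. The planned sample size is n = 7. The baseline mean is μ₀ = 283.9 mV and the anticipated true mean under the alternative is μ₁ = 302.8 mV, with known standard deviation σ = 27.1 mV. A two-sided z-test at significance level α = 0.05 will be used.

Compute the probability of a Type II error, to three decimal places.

β ≈ 0.546

Standardized effect: d = |μ₁ − μ₀| / σ = |302.8 − 283.9| / 27.1 = 0.6974
Noncentrality parameter: δ = d·√n = 0.6974 × √7 = 1.8452
Critical value for a two-sided test at α = 0.05: z_{α/2} = 1.960.
Power = Φ(δ − 1.960) + Φ(−δ − 1.960) = Φ(-0.115) + Φ(-3.805) = 0.4543 + 0.0001 = 0.4544.
Type II error: β = 1 − power = 1 − 0.4544 = 0.5456.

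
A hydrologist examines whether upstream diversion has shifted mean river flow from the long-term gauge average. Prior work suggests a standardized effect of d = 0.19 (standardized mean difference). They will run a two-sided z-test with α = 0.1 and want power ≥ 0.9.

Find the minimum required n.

For power 0.9 need Φ(δ − z_{0.05}) = 0.9, so δ = z_{0.05} + z_{0.10} = 1.645 + 1.282 = 2.926.
(Ignoring the negligible lower-tail rejection probability gives the usual closed-form inversion.)
δ = d·√n ⇒ n = (δ/d)² = (2.926 / 0.19)² = 237.23.
Round up to the next whole unit.

n = 238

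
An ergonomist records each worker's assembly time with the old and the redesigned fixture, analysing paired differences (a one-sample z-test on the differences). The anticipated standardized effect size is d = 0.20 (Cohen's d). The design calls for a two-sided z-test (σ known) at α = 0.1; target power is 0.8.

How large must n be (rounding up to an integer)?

Set Φ(δ − 1.645) = 0.8; then δ − 1.645 = Φ⁻¹(0.8) = 0.842, giving δ = 2.486.
(Ignoring the negligible lower-tail rejection probability gives the usual closed-form inversion.)
δ = d·√n ⇒ n = (δ/d)² = (2.486 / 0.20)² = 154.56.
Rounding up, n = 155.

n = 155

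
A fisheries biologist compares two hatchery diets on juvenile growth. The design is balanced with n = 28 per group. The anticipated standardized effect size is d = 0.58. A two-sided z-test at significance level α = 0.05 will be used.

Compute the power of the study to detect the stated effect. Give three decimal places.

Noncentrality parameter: δ = d·√(n/2) = 0.58 × √(28/2) = 2.1702
Critical value for a two-sided test at α = 0.05: z_{α/2} = 1.960.
Power = Φ(δ − 1.960) + Φ(−δ − 1.960) = Φ(0.210) + Φ(-4.130) = 0.5832 + 0.0000 = 0.5833.

Power ≈ 0.583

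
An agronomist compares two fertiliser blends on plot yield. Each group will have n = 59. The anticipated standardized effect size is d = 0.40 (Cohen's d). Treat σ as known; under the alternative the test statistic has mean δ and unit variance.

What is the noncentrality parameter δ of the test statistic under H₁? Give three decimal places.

δ ≈ 2.173

δ = d·√(n/2) = 0.40 × √(59/2) = 2.1726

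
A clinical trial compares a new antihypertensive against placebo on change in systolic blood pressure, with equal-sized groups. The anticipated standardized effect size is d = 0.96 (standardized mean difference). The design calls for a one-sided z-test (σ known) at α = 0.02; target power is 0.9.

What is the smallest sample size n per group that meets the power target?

For power 0.9 need Φ(δ − z_{0.02}) = 0.9, so δ = z_{0.02} + z_{0.10} = 2.054 + 1.282 = 3.335.
δ = d·√(n/2) ⇒ n = 2(δ/d)² = 2 × (3.335 / 0.96)² = 24.14.
Round up to the next whole unit.

n = 25 per group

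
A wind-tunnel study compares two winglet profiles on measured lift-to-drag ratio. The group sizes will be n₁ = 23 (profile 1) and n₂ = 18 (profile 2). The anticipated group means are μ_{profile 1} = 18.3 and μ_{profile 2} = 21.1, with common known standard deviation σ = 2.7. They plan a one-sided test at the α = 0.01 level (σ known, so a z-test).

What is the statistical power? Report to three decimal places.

Power ≈ 0.834

Standardized effect: d = |μ_{profile 1} − μ_{profile 2}| / σ = |18.3 − 21.1| / 2.7 = 1.0370
Noncentrality parameter: λ = d / √(1/n₁ + 1/n₂) = 1.0370 / √(1/23 + 1/18) = 3.2954
Critical value for a one-sided test at α = 0.01: z_α = 2.326.
Power = P(Z > 2.326 − λ) = Φ(0.969) = 0.8337.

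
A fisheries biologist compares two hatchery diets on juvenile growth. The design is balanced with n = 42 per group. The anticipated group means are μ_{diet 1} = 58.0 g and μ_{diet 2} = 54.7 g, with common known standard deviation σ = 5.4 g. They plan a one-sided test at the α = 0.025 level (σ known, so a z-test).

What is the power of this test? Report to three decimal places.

Power ≈ 0.800

Standardized effect: d = |μ_{diet 1} − μ_{diet 2}| / σ = |58.0 − 54.7| / 5.4 = 0.6111
Noncentrality parameter: δ = d·√(n/2) = 0.6111 × √(42/2) = 2.8005
One-sided α = 0.025 → critical value z_{0.025} = 1.960.
Power = Φ(δ − 1.960) = Φ(0.840) = 0.7997.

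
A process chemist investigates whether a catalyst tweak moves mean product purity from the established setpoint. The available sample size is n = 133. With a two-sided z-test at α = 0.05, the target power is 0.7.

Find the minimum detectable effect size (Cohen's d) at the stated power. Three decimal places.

Need Φ(δ − 1.960) = 0.7, so δ = 1.960 + 0.524 = 2.484.
(Lower-tail contribution to power is negligible for δ > 0.)
δ = d·√n ⇒ d = δ/√n = 2.484/√133 = 0.2154.

d ≈ 0.215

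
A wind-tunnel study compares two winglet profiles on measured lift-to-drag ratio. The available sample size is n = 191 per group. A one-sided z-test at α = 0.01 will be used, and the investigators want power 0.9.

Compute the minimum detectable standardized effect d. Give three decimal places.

d ≈ 0.369

Need Φ(δ − 2.326) = 0.9, so δ = 2.326 + 1.282 = 3.608.
δ = d·√(n/2) ⇒ d = δ/√(n/2) = 3.608/√(191/2) = 0.3692.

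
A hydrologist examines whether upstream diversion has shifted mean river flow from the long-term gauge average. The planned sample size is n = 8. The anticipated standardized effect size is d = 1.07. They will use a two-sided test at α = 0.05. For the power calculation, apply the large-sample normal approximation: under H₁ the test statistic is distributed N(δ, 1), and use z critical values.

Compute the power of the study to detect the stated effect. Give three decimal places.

Power ≈ 0.857

Noncentrality parameter: δ = d·√n = 1.07 × √8 = 3.0264
Two-sided α = 0.05 → critical value z_{0.025} = 1.960.
Power = Φ(δ − 1.960) + Φ(−δ − 1.960) = Φ(1.066) + Φ(-4.986) = 0.8569 + 0.0000 = 0.8569.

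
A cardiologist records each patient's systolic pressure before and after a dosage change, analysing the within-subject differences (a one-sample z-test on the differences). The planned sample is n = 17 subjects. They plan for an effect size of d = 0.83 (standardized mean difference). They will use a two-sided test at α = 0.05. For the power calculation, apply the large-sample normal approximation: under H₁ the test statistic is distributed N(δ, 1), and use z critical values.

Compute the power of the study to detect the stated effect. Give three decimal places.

Noncentrality parameter: δ = d·√n = 0.83 × √17 = 3.4222
Critical value for a two-sided test at α = 0.05: z_{α/2} = 1.960.
Power = Φ(δ − 1.960) + Φ(−δ − 1.960) = Φ(1.462) + Φ(-5.382) = 0.9282 + 0.0000 = 0.9282.

Power ≈ 0.928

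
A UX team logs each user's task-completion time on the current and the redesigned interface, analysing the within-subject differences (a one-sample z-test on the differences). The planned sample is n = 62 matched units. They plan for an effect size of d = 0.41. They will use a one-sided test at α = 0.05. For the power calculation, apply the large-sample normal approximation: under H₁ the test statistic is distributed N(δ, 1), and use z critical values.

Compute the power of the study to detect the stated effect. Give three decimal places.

Noncentrality parameter: δ = d·√n = 0.41 × √62 = 3.2283
One-sided α = 0.05 → critical value z_{0.05} = 1.645.
Power = Φ(δ − 1.645) = Φ(1.583) = 0.9433.

Power ≈ 0.943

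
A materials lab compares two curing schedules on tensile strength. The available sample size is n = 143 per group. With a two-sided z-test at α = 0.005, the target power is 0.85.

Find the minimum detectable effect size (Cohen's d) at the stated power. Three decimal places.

Required noncentrality: δ = z_{0.0025} + z_{0.15} = 2.807 + 1.036 = 3.843.
(The second rejection-region term Φ(−δ − z_{α/2}) is negligible and dropped.)
δ = d·√(n/2) ⇒ d = δ/√(n/2) = 3.843/√(143/2) = 0.4545.

d ≈ 0.455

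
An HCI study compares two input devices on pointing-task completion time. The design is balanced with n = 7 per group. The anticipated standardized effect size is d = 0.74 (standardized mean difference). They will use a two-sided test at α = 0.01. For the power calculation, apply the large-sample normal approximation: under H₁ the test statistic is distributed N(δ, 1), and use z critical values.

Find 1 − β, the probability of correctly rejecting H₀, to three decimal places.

Noncentrality parameter: δ = d·√(n/2) = 0.74 × √(7/2) = 1.3844
Critical value for a two-sided test at α = 0.01: z_{α/2} = 2.576.
Power = Φ(δ − 2.576) + Φ(−δ − 2.576) = Φ(-1.191) + Φ(-3.960) = 0.1167 + 0.0000 = 0.1168.

Power ≈ 0.117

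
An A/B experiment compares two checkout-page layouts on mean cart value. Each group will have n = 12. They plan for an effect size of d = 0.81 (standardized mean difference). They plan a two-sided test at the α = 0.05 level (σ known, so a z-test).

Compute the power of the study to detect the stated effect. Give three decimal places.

Noncentrality parameter: δ = d·√(n/2) = 0.81 × √(12/2) = 1.9841
Two-sided α = 0.05 → critical value z_{0.025} = 1.960.
Power = Φ(δ − 1.960) + Φ(−δ − 1.960) = Φ(0.024) + Φ(-3.944) = 0.5096 + 0.0000 = 0.5097.

Power ≈ 0.510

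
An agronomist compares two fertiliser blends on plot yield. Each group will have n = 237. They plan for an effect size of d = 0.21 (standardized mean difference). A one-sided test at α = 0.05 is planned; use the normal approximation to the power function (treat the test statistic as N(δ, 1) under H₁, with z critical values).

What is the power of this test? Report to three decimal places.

Noncentrality parameter: δ = d·√(n/2) = 0.21 × √(237/2) = 2.2860
Critical value for a one-sided test at α = 0.05: z_α = 1.645.
Power = Φ(δ − 1.645) = Φ(0.641) = 0.7393.

Power ≈ 0.739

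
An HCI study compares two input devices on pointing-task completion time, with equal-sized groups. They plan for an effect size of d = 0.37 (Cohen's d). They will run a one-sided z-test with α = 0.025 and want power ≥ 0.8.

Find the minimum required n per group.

Set Φ(δ − 1.960) = 0.8; then δ − 1.960 = Φ⁻¹(0.8) = 0.842, giving δ = 2.802.
δ = d·√(n/2) ⇒ n = 2(δ/d)² = 2 × (2.802 / 0.37)² = 114.67.
Round up to the next whole unit.

n = 115 per group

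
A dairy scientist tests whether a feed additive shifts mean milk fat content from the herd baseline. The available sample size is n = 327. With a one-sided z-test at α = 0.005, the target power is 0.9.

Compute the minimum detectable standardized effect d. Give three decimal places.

d ≈ 0.213

Need Φ(δ − 2.576) = 0.9, so δ = 2.576 + 1.282 = 3.857.
δ = d·√n ⇒ d = δ/√n = 3.857/√327 = 0.2133.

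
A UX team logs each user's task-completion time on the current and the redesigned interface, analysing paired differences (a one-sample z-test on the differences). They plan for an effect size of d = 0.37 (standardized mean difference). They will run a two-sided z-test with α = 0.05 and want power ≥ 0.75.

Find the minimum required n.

For power 0.75 need Φ(δ − z_{0.025}) = 0.75, so δ = z_{0.025} + z_{0.25} = 1.960 + 0.674 = 2.634.
(Ignoring the negligible lower-tail rejection probability gives the usual closed-form inversion.)
δ = d·√n ⇒ n = (δ/d)² = (2.634 / 0.37)² = 50.70.
Round up to the next whole unit.

n = 51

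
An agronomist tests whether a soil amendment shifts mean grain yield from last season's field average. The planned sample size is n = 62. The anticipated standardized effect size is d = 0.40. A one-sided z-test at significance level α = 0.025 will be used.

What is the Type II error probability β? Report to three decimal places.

β ≈ 0.117

Noncentrality parameter: δ = d·√n = 0.40 × √62 = 3.1496
Critical value for a one-sided test at α = 0.025: z_α = 1.960.
Power = Φ(δ − 1.960) = Φ(1.190) = 0.8829.
Type II error: β = 1 − power = 1 − 0.8829 = 0.1171.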